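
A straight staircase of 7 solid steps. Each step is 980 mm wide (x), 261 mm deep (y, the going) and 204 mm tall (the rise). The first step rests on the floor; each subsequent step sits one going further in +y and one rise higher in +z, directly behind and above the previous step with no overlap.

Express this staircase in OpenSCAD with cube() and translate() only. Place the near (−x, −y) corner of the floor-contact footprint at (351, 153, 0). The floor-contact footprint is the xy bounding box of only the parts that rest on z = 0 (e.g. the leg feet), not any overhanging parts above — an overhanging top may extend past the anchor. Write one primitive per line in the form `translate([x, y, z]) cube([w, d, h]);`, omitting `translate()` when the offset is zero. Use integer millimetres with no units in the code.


translate([351, 153, 0]) cube([980, 261, 204]);
translate([351, 414, 204]) cube([980, 261, 204]);
translate([351, 675, 408]) cube([980, 261, 204]);
translate([351, 936, 612]) cube([980, 261, 204]);
translate([351, 1197, 816]) cube([980, 261, 204]);
translate([351, 1458, 1020]) cube([980, 261, 204]);
translate([351, 1719, 1224]) cube([980, 261, 204]);


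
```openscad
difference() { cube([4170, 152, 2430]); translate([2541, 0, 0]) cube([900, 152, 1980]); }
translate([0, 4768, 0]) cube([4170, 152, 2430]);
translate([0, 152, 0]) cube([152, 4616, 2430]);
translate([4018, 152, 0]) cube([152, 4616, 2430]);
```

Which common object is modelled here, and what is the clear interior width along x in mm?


A single room. The interior width is 3866 mm.

Four walls enclosing a rectangle with a door in the front wall — a room. Outside width 4170 minus two 152 mm walls gives 3866 mm.


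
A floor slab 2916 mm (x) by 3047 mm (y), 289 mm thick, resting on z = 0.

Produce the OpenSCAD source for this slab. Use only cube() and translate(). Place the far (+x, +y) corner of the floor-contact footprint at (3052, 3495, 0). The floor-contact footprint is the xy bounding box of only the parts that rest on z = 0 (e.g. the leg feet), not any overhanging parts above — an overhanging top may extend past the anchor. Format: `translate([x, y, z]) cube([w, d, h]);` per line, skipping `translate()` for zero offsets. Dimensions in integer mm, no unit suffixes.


translate([136, 448, 0]) cube([2916, 3047, 289]);


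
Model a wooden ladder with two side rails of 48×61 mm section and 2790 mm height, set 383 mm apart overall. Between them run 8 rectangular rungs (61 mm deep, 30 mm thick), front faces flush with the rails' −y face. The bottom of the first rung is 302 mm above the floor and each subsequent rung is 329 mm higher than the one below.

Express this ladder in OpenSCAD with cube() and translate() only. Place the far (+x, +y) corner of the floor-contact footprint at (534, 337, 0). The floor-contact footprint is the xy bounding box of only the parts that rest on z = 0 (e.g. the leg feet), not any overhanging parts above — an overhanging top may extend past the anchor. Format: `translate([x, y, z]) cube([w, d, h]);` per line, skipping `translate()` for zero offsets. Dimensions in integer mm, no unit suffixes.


translate([151, 276, 0]) cube([48, 61, 2790]);
translate([486, 276, 0]) cube([48, 61, 2790]);
translate([199, 276, 302]) cube([287, 61, 30]);
translate([199, 276, 631]) cube([287, 61, 30]);
translate([199, 276, 960]) cube([287, 61, 30]);
translate([199, 276, 1289]) cube([287, 61, 30]);
translate([199, 276, 1618]) cube([287, 61, 30]);
translate([199, 276, 1947]) cube([287, 61, 30]);
translate([199, 276, 2276]) cube([287, 61, 30]);
translate([199, 276, 2605]) cube([287, 61, 30]);


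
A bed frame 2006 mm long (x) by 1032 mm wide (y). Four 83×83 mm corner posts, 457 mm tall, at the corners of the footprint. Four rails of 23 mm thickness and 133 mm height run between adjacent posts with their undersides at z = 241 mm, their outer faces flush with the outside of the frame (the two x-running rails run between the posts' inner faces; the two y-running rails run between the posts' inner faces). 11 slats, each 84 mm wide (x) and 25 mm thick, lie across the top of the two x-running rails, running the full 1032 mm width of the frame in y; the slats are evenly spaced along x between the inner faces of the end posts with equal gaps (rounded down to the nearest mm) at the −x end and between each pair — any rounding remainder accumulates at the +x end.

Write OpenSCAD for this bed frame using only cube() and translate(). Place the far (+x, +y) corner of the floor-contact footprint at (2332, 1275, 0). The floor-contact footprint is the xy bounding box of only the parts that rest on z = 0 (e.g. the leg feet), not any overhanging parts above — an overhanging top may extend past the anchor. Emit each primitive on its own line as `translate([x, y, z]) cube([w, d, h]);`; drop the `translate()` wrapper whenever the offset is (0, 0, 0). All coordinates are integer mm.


// slat z = rail_z + rail_h = 241 + 133 = 374
// slat gap = ⌊(1840 − 11·84) / 12⌋ = 76
translate([326, 243, 0]) cube([83, 83, 457]);
translate([326, 1192, 0]) cube([83, 83, 457]);
translate([2249, 243, 0]) cube([83, 83, 457]);
translate([2249, 1192, 0]) cube([83, 83, 457]);
translate([409, 243, 241]) cube([1840, 23, 133]);
translate([409, 1252, 241]) cube([1840, 23, 133]);
translate([326, 326, 241]) cube([23, 866, 133]);
translate([2309, 326, 241]) cube([23, 866, 133]);
translate([485, 243, 374]) cube([84, 1032, 25]);
translate([645, 243, 374]) cube([84, 1032, 25]);
translate([805, 243, 374]) cube([84, 1032, 25]);
translate([965, 243, 374]) cube([84, 1032, 25]);
translate([1125, 243, 374]) cube([84, 1032, 25]);
translate([1285, 243, 374]) cube([84, 1032, 25]);
translate([1445, 243, 374]) cube([84, 1032, 25]);
translate([1605, 243, 374]) cube([84, 1032, 25]);
translate([1765, 243, 374]) cube([84, 1032, 25]);
translate([1925, 243, 374]) cube([84, 1032, 25]);
translate([2085, 243, 374]) cube([84, 1032, 25]);


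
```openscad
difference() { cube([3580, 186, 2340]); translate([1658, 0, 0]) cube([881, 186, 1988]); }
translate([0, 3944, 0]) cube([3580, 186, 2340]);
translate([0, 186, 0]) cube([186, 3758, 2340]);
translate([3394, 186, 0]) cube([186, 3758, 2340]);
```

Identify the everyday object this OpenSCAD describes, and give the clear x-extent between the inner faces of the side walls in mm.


A single room. The interior width is 3208 mm.

Four walls enclosing a rectangle with a door in the front wall — a room. Outside width 3580 minus two 186 mm walls gives 3208 mm.


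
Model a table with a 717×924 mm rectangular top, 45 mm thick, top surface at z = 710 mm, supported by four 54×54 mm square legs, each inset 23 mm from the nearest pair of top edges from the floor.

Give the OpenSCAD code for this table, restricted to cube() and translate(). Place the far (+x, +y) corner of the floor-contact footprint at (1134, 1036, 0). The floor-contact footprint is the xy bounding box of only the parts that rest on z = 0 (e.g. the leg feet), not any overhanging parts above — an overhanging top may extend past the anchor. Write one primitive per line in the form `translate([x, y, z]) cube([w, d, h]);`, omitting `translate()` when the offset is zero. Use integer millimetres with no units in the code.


translate([440, 135, 665]) cube([717, 924, 45]);
translate([463, 158, 0]) cube([54, 54, 665]);
translate([1080, 158, 0]) cube([54, 54, 665]);
translate([463, 982, 0]) cube([54, 54, 665]);
translate([1080, 982, 0]) cube([54, 54, 665]);


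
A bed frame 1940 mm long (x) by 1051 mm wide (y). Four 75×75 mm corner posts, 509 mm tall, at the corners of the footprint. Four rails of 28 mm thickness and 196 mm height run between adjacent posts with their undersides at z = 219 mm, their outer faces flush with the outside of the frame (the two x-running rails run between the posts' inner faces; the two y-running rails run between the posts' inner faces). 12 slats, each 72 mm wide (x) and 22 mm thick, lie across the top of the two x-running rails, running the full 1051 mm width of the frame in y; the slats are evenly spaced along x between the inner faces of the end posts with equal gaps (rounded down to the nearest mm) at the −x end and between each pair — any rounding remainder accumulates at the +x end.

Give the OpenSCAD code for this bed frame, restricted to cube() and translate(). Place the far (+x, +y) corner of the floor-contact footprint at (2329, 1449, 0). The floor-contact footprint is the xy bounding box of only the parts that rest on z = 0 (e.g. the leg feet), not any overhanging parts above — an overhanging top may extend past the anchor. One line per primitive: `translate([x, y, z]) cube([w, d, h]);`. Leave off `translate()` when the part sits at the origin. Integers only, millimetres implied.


translate([389, 398, 0]) cube([75, 75, 509]);
translate([389, 1374, 0]) cube([75, 75, 509]);
translate([2254, 398, 0]) cube([75, 75, 509]);
translate([2254, 1374, 0]) cube([75, 75, 509]);
translate([464, 398, 219]) cube([1790, 28, 196]);
translate([464, 1421, 219]) cube([1790, 28, 196]);
translate([389, 473, 219]) cube([28, 901, 196]);
translate([2301, 473, 219]) cube([28, 901, 196]);
translate([535, 398, 415]) cube([72, 1051, 22]);
translate([678, 398, 415]) cube([72, 1051, 22]);
translate([821, 398, 415]) cube([72, 1051, 22]);
translate([964, 398, 415]) cube([72, 1051, 22]);
translate([1107, 398, 415]) cube([72, 1051, 22]);
translate([1250, 398, 415]) cube([72, 1051, 22]);
translate([1393, 398, 415]) cube([72, 1051, 22]);
translate([1536, 398, 415]) cube([72, 1051, 22]);
translate([1679, 398, 415]) cube([72, 1051, 22]);
translate([1822, 398, 415]) cube([72, 1051, 22]);
translate([1965, 398, 415]) cube([72, 1051, 22]);
translate([2108, 398, 415]) cube([72, 1051, 22]);


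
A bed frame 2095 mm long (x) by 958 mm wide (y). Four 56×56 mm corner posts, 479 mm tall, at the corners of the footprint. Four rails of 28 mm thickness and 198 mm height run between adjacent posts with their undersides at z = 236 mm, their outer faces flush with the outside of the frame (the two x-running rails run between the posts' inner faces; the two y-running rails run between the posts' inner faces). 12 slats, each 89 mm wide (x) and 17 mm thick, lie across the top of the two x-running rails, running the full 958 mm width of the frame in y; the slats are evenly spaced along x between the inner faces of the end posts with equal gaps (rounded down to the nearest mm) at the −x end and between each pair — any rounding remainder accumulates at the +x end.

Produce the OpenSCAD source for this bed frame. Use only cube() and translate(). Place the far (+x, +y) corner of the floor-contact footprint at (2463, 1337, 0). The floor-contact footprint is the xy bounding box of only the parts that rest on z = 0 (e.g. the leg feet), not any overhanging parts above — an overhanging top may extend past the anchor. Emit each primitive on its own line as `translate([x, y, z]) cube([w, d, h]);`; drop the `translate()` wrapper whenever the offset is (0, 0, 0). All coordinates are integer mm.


// slat z = rail_z + rail_h = 236 + 198 = 434
// slat gap = ⌊(1983 − 12·89) / 13⌋ = 70
translate([368, 379, 0]) cube([56, 56, 479]);
translate([368, 1281, 0]) cube([56, 56, 479]);
translate([2407, 379, 0]) cube([56, 56, 479]);
translate([2407, 1281, 0]) cube([56, 56, 479]);
translate([424, 379, 236]) cube([1983, 28, 198]);
translate([424, 1309, 236]) cube([1983, 28, 198]);
translate([368, 435, 236]) cube([28, 846, 198]);
translate([2435, 435, 236]) cube([28, 846, 198]);
translate([494, 379, 434]) cube([89, 958, 17]);
translate([653, 379, 434]) cube([89, 958, 17]);
translate([812, 379, 434]) cube([89, 958, 17]);
translate([971, 379, 434]) cube([89, 958, 17]);
translate([1130, 379, 434]) cube([89, 958, 17]);
translate([1289, 379, 434]) cube([89, 958, 17]);
translate([1448, 379, 434]) cube([89, 958, 17]);
translate([1607, 379, 434]) cube([89, 958, 17]);
translate([1766, 379, 434]) cube([89, 958, 17]);
translate([1925, 379, 434]) cube([89, 958, 17]);
translate([2084, 379, 434]) cube([89, 958, 17]);
translate([2243, 379, 434]) cube([89, 958, 17]);


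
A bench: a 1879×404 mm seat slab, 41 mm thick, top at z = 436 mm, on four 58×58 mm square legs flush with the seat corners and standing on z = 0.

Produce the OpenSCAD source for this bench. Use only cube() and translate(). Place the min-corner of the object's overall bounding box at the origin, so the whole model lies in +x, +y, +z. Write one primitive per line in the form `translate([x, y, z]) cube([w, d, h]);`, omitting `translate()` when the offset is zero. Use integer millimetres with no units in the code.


translate([0, 0, 395]) cube([1879, 404, 41]);
cube([58, 58, 395]);
translate([0, 346, 0]) cube([58, 58, 395]);
translate([1821, 0, 0]) cube([58, 58, 395]);
translate([1821, 346, 0]) cube([58, 58, 395]);


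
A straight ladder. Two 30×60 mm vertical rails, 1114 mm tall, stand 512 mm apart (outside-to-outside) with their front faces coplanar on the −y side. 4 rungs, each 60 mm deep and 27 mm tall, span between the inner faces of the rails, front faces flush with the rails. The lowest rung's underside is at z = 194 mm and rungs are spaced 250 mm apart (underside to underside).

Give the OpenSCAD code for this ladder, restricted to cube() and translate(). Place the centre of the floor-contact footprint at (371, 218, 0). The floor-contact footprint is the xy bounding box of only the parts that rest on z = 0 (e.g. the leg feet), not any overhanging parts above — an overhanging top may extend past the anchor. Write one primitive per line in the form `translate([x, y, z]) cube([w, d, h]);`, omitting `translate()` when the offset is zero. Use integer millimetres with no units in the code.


// rung span = 512 - 2*30 = 452
// rung[k] z = 194 + k*250
translate([115, 188, 0]) cube([30, 60, 1114]);
translate([597, 188, 0]) cube([30, 60, 1114]);
translate([145, 188, 194]) cube([452, 60, 27]);
translate([145, 188, 444]) cube([452, 60, 27]);
translate([145, 188, 694]) cube([452, 60, 27]);
translate([145, 188, 944]) cube([452, 60, 27]);


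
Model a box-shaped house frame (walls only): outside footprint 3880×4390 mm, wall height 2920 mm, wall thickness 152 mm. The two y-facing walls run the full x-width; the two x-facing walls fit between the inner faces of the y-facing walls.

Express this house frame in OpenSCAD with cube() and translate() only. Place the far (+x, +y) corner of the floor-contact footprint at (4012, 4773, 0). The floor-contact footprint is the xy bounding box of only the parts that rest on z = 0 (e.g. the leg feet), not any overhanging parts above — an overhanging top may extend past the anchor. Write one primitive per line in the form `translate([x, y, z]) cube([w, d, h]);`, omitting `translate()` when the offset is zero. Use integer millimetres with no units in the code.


translate([132, 383, 0]) cube([3880, 152, 2920]);
translate([132, 4621, 0]) cube([3880, 152, 2920]);
translate([132, 535, 0]) cube([152, 4086, 2920]);
translate([3860, 535, 0]) cube([152, 4086, 2920]);


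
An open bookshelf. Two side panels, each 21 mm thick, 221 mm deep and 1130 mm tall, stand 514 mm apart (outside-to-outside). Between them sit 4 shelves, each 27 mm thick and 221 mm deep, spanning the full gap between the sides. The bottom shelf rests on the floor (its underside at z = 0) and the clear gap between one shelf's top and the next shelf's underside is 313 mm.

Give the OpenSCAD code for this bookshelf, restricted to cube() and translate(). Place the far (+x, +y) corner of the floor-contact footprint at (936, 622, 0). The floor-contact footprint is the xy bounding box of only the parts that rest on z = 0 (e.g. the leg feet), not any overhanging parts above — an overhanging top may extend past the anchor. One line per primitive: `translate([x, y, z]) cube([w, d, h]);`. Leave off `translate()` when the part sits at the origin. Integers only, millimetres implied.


translate([422, 401, 0]) cube([21, 221, 1130]);
translate([915, 401, 0]) cube([21, 221, 1130]);
translate([443, 401, 0]) cube([472, 221, 27]);
translate([443, 401, 340]) cube([472, 221, 27]);
translate([443, 401, 680]) cube([472, 221, 27]);
translate([443, 401, 1020]) cube([472, 221, 27]);


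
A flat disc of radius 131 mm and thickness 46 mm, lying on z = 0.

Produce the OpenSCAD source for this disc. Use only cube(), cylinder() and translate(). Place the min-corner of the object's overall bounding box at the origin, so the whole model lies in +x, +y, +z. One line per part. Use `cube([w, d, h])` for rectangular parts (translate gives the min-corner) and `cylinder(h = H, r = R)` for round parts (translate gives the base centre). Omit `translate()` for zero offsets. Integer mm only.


translate([131, 131, 0]) cylinder(h = 46, r = 131);


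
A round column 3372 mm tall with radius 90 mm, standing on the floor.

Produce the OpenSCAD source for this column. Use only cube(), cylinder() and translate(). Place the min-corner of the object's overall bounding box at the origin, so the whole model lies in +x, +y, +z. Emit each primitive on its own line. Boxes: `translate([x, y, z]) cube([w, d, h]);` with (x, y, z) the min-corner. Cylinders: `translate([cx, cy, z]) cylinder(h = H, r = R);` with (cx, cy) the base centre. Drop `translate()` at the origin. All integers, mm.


translate([90, 90, 0]) cylinder(h = 3372, r = 90);


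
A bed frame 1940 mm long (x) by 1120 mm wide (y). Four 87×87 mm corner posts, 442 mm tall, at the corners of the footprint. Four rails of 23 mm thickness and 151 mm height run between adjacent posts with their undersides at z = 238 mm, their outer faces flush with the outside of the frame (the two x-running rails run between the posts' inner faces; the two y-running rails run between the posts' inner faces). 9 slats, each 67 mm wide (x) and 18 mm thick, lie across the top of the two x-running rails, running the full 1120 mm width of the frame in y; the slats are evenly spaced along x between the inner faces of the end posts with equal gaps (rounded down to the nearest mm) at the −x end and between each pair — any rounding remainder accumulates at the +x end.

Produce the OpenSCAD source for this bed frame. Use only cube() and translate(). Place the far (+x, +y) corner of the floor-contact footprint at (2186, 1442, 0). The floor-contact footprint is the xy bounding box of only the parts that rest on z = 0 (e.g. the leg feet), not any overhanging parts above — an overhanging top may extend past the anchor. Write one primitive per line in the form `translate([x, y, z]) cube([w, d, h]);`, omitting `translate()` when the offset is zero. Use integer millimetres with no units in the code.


translate([246, 322, 0]) cube([87, 87, 442]);
translate([246, 1355, 0]) cube([87, 87, 442]);
translate([2099, 322, 0]) cube([87, 87, 442]);
translate([2099, 1355, 0]) cube([87, 87, 442]);
translate([333, 322, 238]) cube([1766, 23, 151]);
translate([333, 1419, 238]) cube([1766, 23, 151]);
translate([246, 409, 238]) cube([23, 946, 151]);
translate([2163, 409, 238]) cube([23, 946, 151]);
translate([449, 322, 389]) cube([67, 1120, 18]);
translate([632, 322, 389]) cube([67, 1120, 18]);
translate([815, 322, 389]) cube([67, 1120, 18]);
translate([998, 322, 389]) cube([67, 1120, 18]);
translate([1181, 322, 389]) cube([67, 1120, 18]);
translate([1364, 322, 389]) cube([67, 1120, 18]);
translate([1547, 322, 389]) cube([67, 1120, 18]);
translate([1730, 322, 389]) cube([67, 1120, 18]);
translate([1913, 322, 389]) cube([67, 1120, 18]);


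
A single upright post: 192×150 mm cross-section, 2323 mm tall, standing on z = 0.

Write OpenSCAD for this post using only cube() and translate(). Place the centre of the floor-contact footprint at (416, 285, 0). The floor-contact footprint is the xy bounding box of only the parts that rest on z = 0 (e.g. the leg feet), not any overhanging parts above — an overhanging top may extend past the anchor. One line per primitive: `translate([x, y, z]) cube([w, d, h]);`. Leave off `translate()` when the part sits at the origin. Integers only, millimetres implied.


translate([320, 210, 0]) cube([192, 150, 2323]);


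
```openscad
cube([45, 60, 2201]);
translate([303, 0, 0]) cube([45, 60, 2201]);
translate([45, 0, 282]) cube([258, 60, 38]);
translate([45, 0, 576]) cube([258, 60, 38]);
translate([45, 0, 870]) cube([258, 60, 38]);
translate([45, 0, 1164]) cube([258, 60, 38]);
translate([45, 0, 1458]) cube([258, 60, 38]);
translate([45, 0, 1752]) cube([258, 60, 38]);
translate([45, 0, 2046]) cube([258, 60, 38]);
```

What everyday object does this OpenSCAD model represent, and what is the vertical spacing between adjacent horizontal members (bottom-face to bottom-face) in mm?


A ladder. The rung spacing is 294 mm.

Two tall 45×60 posts with 7 short bars between them — a ladder. Adjacent rungs sit at z = 282 and z = 576, so the spacing is 576 − 282 = 294 mm.


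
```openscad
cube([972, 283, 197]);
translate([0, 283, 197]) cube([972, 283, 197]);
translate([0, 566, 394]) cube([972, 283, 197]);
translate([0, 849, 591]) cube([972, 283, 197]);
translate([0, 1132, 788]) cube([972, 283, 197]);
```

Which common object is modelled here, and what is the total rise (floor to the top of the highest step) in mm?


A staircase. The total rise is 985 mm.

5 identical blocks, each offset up and back from the previous — a staircase. Each step is 197 mm tall and there are 5 of them, so the total rise is 5 × 197 = 985 mm.


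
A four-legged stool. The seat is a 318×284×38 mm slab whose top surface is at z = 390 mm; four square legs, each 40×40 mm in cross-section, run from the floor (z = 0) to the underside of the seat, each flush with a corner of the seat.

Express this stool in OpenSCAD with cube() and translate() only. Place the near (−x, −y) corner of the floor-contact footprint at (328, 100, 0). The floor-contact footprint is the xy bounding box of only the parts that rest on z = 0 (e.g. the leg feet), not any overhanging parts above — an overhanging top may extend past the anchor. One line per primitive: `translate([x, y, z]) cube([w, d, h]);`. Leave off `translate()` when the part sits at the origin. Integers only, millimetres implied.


// leg_h = 390 - 38 = 352
translate([328, 100, 352]) cube([318, 284, 38]);
translate([328, 100, 0]) cube([40, 40, 352]);
translate([606, 100, 0]) cube([40, 40, 352]);
translate([328, 344, 0]) cube([40, 40, 352]);
translate([606, 344, 0]) cube([40, 40, 352]);


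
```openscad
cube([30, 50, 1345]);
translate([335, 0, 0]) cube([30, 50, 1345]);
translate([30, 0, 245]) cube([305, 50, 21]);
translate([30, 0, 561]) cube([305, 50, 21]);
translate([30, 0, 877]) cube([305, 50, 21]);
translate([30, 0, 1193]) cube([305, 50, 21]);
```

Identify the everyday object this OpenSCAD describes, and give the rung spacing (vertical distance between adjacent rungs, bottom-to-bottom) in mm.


A ladder. The rung spacing is 316 mm.

Two tall 30×50 posts with 4 short bars between them — a ladder. Adjacent rungs sit at z = 245 and z = 561, so the spacing is 561 − 245 = 316 mm.


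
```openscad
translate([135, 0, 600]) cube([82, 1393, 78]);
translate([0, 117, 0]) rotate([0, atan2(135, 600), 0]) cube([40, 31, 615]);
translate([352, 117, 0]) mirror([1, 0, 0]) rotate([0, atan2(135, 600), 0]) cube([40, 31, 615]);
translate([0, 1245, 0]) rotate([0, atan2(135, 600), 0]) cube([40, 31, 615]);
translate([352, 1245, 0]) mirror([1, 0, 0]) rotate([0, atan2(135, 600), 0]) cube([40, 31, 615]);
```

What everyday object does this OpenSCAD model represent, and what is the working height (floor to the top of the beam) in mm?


A sawhorse. The overall height is 678 mm.

A beam across two mirrored pairs of raked legs — a sawhorse. The beam's underside is at z = 600 (matching the legs' vertical rise in atan2(135, 600)) and the beam is 78 mm tall, so its top is at 600 + 78 = 678 mm. The raked legs top out at the beam's underside, so that is the highest point.


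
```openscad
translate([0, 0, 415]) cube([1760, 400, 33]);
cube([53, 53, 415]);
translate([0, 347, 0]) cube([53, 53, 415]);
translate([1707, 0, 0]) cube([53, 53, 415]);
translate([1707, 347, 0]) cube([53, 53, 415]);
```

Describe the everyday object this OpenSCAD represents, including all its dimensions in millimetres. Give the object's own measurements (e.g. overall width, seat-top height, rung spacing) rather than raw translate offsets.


A long wooden bench with a 1760 mm (x) × 400 mm (y) seat, 33 mm thick, its top surface 448 mm above the floor. Four 53 mm square legs at the seat corners, flush with the edges, run from z = 0 to the seat underside.


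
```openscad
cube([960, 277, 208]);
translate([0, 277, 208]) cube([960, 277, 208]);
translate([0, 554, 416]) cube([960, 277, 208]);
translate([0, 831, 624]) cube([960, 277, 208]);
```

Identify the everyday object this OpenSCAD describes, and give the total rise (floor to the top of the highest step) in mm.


A staircase. The total rise is 832 mm.

4 identical blocks, each offset up and back from the previous — a staircase. Each step is 208 mm tall and there are 4 of them, so the total rise is 4 × 208 = 832 mm.


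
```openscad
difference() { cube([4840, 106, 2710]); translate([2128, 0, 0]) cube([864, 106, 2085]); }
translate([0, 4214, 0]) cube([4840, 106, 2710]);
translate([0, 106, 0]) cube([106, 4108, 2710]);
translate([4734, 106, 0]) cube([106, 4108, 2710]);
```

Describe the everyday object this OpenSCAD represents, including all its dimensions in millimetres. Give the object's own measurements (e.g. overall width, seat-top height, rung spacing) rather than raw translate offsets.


A single room: four walls, each 2710 mm tall and 106 mm thick, enclosing an outside footprint 4840×4320 mm (x × y), no floor or roof. The front and back walls (−y and +y sides) run the full x-width; the side walls fit between their inner faces. A door opening 864 mm wide and 2085 mm tall is cut through the front wall from the floor up, its −x edge 2128 mm from the wall's −x end.


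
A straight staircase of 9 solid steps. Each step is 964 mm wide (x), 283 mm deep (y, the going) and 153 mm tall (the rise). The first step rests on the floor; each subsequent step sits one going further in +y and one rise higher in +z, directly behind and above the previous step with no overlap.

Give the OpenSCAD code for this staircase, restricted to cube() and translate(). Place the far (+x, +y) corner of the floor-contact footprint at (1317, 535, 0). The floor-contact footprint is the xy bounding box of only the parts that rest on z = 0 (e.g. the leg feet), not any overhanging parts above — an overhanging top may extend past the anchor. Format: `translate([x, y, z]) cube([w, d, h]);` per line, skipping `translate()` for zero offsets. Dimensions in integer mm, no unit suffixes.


translate([353, 252, 0]) cube([964, 283, 153]);
translate([353, 535, 153]) cube([964, 283, 153]);
translate([353, 818, 306]) cube([964, 283, 153]);
translate([353, 1101, 459]) cube([964, 283, 153]);
translate([353, 1384, 612]) cube([964, 283, 153]);
translate([353, 1667, 765]) cube([964, 283, 153]);
translate([353, 1950, 918]) cube([964, 283, 153]);
translate([353, 2233, 1071]) cube([964, 283, 153]);
translate([353, 2516, 1224]) cube([964, 283, 153]);


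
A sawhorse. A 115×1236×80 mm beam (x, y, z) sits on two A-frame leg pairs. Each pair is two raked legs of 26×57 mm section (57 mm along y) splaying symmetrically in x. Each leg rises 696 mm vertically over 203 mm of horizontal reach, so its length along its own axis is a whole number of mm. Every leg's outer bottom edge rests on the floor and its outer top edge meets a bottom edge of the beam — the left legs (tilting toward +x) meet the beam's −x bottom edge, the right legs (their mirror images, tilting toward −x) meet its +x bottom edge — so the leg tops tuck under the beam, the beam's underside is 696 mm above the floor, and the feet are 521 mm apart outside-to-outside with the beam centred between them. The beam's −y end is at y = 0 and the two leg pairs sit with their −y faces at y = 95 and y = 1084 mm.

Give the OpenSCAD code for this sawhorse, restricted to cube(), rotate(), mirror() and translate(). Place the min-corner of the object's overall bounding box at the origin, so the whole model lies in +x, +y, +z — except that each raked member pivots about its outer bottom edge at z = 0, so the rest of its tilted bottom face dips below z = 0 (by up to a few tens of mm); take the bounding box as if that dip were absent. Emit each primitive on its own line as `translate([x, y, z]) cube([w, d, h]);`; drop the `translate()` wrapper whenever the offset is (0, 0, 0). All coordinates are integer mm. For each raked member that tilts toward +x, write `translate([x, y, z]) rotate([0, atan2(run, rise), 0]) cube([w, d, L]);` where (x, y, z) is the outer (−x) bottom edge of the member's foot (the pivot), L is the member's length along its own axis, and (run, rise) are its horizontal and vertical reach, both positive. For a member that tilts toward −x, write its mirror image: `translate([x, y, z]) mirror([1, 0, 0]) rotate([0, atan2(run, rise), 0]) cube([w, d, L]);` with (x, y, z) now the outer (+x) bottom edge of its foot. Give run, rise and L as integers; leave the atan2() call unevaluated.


translate([203, 0, 696]) cube([115, 1236, 80]);
translate([0, 95, 0]) rotate([0, atan2(203, 696), 0]) cube([26, 57, 725]);
translate([521, 95, 0]) mirror([1, 0, 0]) rotate([0, atan2(203, 696), 0]) cube([26, 57, 725]);
translate([0, 1084, 0]) rotate([0, atan2(203, 696), 0]) cube([26, 57, 725]);
translate([521, 1084, 0]) mirror([1, 0, 0]) rotate([0, atan2(203, 696), 0]) cube([26, 57, 725]);


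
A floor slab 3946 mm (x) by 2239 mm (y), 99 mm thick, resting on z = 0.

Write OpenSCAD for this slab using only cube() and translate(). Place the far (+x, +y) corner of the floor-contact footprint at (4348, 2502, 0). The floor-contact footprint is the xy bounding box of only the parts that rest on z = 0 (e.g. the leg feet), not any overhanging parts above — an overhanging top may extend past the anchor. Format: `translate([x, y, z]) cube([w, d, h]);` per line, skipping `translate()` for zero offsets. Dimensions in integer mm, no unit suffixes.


translate([402, 263, 0]) cube([3946, 2239, 99]);


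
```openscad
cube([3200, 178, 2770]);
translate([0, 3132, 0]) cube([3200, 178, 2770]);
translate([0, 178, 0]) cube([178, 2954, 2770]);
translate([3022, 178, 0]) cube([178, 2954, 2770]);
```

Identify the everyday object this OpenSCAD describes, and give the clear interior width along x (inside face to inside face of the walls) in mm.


A house (or room) frame. The interior width is 2844 mm.

Four 2770 mm walls enclosing a rectangle with no floor or roof — a room or house frame. Outside width is 3200 mm and wall thickness is 178 mm, so the interior width is 3200 − 2 × 178 = 2844 mm.


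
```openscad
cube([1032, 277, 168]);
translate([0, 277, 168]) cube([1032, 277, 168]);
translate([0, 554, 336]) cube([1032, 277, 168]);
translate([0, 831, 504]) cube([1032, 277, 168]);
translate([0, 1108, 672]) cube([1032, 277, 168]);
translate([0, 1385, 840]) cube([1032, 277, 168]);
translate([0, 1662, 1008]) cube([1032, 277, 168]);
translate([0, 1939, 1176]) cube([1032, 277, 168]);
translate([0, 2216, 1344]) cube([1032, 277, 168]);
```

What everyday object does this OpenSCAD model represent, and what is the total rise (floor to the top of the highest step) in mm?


A staircase. The total rise is 1512 mm.

9 identical blocks, each offset up and back from the previous — a staircase. Each step is 168 mm tall and there are 9 of them, so the total rise is 9 × 168 = 1512 mm.


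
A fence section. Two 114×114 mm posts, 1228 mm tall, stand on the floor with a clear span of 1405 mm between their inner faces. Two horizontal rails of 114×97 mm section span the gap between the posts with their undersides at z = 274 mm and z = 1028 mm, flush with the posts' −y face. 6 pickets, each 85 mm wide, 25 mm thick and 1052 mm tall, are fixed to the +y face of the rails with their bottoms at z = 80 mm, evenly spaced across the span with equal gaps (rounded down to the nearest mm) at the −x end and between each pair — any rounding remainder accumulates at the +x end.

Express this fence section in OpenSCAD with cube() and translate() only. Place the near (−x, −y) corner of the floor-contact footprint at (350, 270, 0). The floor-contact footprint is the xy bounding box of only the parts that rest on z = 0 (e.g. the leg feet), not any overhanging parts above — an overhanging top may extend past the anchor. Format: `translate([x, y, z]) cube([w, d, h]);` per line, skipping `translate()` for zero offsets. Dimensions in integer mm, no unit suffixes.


translate([350, 270, 0]) cube([114, 114, 1228]);
translate([1869, 270, 0]) cube([114, 114, 1228]);
translate([464, 270, 274]) cube([1405, 114, 97]);
translate([464, 270, 1028]) cube([1405, 114, 97]);
translate([591, 384, 80]) cube([85, 25, 1052]);
translate([803, 384, 80]) cube([85, 25, 1052]);
translate([1015, 384, 80]) cube([85, 25, 1052]);
translate([1227, 384, 80]) cube([85, 25, 1052]);
translate([1439, 384, 80]) cube([85, 25, 1052]);
translate([1651, 384, 80]) cube([85, 25, 1052]);


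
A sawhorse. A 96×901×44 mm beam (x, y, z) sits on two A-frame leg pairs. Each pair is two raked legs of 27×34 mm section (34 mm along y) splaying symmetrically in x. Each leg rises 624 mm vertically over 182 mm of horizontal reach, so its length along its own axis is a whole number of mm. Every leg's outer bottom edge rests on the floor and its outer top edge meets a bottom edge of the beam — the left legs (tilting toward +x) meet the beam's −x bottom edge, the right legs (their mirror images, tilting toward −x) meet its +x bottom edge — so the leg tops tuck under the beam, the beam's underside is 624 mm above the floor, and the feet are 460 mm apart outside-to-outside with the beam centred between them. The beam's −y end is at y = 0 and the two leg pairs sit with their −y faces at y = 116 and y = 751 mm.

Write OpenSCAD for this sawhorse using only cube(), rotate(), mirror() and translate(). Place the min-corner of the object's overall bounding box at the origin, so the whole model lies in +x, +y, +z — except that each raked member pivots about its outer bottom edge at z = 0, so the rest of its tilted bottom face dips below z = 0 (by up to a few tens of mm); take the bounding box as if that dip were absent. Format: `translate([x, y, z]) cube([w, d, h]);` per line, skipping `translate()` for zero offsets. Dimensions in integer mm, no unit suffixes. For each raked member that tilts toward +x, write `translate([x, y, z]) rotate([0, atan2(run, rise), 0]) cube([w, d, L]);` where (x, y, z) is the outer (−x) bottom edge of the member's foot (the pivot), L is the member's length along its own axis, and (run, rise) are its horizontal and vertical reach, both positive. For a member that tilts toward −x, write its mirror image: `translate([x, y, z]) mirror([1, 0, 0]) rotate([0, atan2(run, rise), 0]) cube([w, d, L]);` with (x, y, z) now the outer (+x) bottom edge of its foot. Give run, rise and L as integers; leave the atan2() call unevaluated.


translate([182, 0, 624]) cube([96, 901, 44]);
translate([0, 116, 0]) rotate([0, atan2(182, 624), 0]) cube([27, 34, 650]);
translate([460, 116, 0]) mirror([1, 0, 0]) rotate([0, atan2(182, 624), 0]) cube([27, 34, 650]);
translate([0, 751, 0]) rotate([0, atan2(182, 624), 0]) cube([27, 34, 650]);
translate([460, 751, 0]) mirror([1, 0, 0]) rotate([0, atan2(182, 624), 0]) cube([27, 34, 650]);


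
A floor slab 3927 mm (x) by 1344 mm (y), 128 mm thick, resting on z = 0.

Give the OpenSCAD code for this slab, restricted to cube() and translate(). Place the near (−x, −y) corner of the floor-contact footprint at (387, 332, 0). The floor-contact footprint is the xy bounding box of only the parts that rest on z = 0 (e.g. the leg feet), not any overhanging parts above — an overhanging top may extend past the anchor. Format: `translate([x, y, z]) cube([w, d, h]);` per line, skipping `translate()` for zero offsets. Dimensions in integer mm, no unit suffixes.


translate([387, 332, 0]) cube([3927, 1344, 128]);


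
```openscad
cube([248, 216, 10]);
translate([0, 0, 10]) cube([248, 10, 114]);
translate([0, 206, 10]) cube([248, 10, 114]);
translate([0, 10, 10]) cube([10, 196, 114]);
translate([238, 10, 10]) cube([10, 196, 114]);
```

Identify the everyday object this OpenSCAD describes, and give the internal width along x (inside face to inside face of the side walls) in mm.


An open box. The internal width is 228 mm.

A 248×216 base slab with four walls standing on it — an open box. The base is 248 mm wide and the walls are 10 mm thick, so the internal width is 248 − 2 × 10 = 228 mm.


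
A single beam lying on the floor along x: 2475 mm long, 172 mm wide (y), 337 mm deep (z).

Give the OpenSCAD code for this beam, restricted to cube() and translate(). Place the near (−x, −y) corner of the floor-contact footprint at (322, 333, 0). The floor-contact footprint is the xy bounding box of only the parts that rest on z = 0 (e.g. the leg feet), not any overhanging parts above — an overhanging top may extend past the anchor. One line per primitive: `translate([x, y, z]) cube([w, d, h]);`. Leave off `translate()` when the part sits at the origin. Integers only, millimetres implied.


translate([322, 333, 0]) cube([2475, 172, 337]);


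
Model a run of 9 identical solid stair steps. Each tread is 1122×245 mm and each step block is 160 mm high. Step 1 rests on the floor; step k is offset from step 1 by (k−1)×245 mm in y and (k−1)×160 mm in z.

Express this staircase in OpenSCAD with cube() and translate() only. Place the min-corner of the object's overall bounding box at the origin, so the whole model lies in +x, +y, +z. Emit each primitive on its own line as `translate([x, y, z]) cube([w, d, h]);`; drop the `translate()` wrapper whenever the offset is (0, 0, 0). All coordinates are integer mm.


cube([1122, 245, 160]);
translate([0, 245, 160]) cube([1122, 245, 160]);
translate([0, 490, 320]) cube([1122, 245, 160]);
translate([0, 735, 480]) cube([1122, 245, 160]);
translate([0, 980, 640]) cube([1122, 245, 160]);
translate([0, 1225, 800]) cube([1122, 245, 160]);
translate([0, 1470, 960]) cube([1122, 245, 160]);
translate([0, 1715, 1120]) cube([1122, 245, 160]);
translate([0, 1960, 1280]) cube([1122, 245, 160]);


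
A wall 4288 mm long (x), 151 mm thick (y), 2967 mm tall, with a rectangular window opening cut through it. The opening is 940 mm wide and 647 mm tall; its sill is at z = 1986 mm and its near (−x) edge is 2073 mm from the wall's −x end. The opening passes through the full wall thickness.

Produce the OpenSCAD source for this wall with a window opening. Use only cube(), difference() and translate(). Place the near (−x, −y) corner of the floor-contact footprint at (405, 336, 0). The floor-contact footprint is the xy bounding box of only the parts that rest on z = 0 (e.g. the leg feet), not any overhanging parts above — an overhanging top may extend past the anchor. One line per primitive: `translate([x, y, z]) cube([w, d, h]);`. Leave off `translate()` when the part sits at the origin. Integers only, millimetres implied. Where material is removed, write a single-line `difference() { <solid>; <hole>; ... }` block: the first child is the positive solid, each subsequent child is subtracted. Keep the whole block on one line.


difference() { translate([405, 336, 0]) cube([4288, 151, 2967]); translate([2478, 336, 1986]) cube([940, 151, 647]); }


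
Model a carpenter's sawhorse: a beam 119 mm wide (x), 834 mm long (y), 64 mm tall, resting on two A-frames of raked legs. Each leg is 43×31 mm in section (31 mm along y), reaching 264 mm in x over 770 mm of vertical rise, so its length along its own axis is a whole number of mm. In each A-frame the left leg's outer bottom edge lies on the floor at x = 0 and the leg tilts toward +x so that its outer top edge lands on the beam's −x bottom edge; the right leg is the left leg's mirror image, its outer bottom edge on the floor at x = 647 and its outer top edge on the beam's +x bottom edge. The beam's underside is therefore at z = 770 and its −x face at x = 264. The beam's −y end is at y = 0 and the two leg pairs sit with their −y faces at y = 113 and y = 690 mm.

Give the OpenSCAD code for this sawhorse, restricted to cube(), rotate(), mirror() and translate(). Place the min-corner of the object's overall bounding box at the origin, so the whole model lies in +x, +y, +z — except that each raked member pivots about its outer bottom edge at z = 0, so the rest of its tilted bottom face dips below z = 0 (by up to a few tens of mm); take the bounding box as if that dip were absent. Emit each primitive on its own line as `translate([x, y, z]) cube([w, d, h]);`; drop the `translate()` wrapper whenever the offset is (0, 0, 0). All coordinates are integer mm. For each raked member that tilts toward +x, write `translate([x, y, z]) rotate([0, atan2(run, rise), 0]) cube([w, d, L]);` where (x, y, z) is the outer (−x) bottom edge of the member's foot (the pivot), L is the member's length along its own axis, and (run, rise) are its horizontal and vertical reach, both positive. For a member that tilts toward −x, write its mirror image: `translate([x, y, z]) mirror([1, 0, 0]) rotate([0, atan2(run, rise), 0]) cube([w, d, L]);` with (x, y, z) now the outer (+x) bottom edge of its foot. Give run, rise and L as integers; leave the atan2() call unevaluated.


translate([264, 0, 770]) cube([119, 834, 64]);
translate([0, 113, 0]) rotate([0, atan2(264, 770), 0]) cube([43, 31, 814]);
translate([647, 113, 0]) mirror([1, 0, 0]) rotate([0, atan2(264, 770), 0]) cube([43, 31, 814]);
translate([0, 690, 0]) rotate([0, atan2(264, 770), 0]) cube([43, 31, 814]);
translate([647, 690, 0]) mirror([1, 0, 0]) rotate([0, atan2(264, 770), 0]) cube([43, 31, 814]);
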